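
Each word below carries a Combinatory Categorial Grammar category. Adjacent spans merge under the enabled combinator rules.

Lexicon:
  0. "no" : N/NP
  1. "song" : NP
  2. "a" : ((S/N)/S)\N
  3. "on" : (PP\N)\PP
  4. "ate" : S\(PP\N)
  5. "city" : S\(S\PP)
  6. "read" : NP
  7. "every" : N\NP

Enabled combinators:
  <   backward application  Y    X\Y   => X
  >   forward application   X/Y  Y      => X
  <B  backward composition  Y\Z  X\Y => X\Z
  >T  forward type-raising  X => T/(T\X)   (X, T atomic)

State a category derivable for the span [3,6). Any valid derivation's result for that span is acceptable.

[0,8] S   >
  [0,6] S/N   >
    [0,3] (S/N)/S   <
      [0,2] N   >
        [0,1] "no" : N/NP
        [1,2] "song" : NP
      [2,3] "a" : ((S/N)/S)\N
    [3,6] S   <
      [3,5] S\PP   <B
        [3,4] "on" : (PP\N)\PP
        [4,5] "ate" : S\(PP\N)
      [5,6] "city" : S\(S\PP)
  [6,8] N   >
    [6,7] N/(N\NP)   >T
      [6,7] "read" : NP
    [7,8] "every" : N\NP

S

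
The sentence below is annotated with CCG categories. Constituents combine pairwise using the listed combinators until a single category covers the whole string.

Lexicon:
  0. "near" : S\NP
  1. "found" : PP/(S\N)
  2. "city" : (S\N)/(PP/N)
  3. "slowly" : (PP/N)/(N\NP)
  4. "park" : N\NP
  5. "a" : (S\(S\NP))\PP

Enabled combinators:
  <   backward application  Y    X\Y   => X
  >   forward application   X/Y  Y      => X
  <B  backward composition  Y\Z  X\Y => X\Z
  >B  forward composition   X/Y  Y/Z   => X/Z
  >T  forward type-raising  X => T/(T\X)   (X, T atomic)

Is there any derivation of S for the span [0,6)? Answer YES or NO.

[0,6] S   <
  [0,1] "near" : S\NP
  [1,6] S\(S\NP)   <
    [1,5] PP   >
      [1,2] "found" : PP/(S\N)
      [2,5] S\N   >
        [2,3] "city" : (S\N)/(PP/N)
        [3,5] PP/N   >
          [3,4] "slowly" : (PP/N)/(N\NP)
          [4,5] "park" : N\NP
    [5,6] "a" : (S\(S\NP))\PP

YES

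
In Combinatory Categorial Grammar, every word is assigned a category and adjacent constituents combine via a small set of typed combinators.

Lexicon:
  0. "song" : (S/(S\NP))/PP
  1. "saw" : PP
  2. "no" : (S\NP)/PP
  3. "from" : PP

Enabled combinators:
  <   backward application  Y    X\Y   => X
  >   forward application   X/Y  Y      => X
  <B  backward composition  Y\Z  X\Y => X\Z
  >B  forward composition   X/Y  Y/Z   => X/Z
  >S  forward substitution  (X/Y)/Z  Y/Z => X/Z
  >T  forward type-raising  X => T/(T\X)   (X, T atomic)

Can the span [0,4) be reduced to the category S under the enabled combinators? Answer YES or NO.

[0,4] S   >
  [0,2] S/(S\NP)   >
    [0,1] "song" : (S/(S\NP))/PP
    [1,2] "saw" : PP
  [2,4] S\NP   >
    [2,3] "no" : (S\NP)/PP
    [3,4] "from" : PP

YES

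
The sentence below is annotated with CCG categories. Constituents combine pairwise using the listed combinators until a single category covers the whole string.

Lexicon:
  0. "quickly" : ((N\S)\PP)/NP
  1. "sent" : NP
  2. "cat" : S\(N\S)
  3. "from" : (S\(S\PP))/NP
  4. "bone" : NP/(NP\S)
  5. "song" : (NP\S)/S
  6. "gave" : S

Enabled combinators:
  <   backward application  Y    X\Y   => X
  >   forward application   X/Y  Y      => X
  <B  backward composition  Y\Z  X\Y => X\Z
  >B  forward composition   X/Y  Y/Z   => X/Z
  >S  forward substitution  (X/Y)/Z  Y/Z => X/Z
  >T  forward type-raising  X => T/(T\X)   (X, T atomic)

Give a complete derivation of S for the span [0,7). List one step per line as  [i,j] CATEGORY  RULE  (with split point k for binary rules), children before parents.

[0,7] S   <
  [0,3] S\PP   <B
    [0,2] (N\S)\PP   >
      [0,1] "quickly" : ((N\S)\PP)/NP
      [1,2] "sent" : NP
    [2,3] "cat" : S\(N\S)
  [3,7] S\(S\PP)   >
    [3,4] "from" : (S\(S\PP))/NP
    [4,7] NP   >
      [4,5] "bone" : NP/(NP\S)
      [5,7] NP\S   >
        [5,6] "song" : (NP\S)/S
        [6,7] "gave" : S

[0,1] ((N\S)\PP)/NP  lex  "quickly"
[1,2] NP  lex  "sent"
[0,2] (N\S)\PP  >  k=1
[2,3] S\(N\S)  lex  "cat"
[0,3] S\PP  <B  k=2
[3,4] (S\(S\PP))/NP  lex  "from"
[4,5] NP/(NP\S)  lex  "bone"
[5,6] (NP\S)/S  lex  "song"
[6,7] S  lex  "gave"
[5,7] NP\S  >  k=6
[4,7] NP  >  k=5
[3,7] S\(S\PP)  >  k=4
[0,7] S  <  k=3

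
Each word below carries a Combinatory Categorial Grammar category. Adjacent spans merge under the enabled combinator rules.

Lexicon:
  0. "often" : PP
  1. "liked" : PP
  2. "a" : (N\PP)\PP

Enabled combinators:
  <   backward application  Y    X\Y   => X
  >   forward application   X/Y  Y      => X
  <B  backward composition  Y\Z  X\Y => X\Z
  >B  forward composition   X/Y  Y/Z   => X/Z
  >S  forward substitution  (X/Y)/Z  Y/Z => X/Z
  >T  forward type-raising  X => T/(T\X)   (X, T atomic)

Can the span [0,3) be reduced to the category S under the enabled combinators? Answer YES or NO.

NO

PP PP (N\PP)\PP
CKY chart[0,3] = {N, N/(N\N), NP/(NP\N), PP/(PP\N), S/(S\N)}; S ∉ chart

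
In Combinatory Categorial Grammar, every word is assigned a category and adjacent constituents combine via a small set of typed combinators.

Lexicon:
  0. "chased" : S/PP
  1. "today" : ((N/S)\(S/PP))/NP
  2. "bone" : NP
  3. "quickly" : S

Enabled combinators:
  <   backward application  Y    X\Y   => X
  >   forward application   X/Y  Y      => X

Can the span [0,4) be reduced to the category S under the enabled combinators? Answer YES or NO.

NO

S/PP ((N/S)\(S/PP))/NP NP S
CKY chart[0,4] = {N}; S ∉ chart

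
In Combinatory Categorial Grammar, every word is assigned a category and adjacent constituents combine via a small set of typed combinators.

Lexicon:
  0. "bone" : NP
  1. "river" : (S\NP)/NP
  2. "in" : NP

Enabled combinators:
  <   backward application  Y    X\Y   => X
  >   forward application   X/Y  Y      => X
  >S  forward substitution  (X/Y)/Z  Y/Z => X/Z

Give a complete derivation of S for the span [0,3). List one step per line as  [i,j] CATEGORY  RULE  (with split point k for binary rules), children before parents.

[0,1] NP  lex  "bone"
[1,2] (S\NP)/NP  lex  "river"
[2,3] NP  lex  "in"
[1,3] S\NP  >  k=2
[0,3] S  <  k=1

[0,3] S   <
  [0,1] "bone" : NP
  [1,3] S\NP   >
    [1,2] "river" : (S\NP)/NP
    [2,3] "in" : NP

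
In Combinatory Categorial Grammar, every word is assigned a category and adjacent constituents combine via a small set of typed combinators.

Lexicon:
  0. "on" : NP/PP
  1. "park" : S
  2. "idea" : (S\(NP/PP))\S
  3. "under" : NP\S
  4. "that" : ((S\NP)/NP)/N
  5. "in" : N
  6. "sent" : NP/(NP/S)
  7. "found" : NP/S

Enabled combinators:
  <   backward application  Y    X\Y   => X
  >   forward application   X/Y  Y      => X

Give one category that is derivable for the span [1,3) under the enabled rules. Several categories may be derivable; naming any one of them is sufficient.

[0,8] S   <
  [0,4] NP   <
    [0,3] S   <
      [0,1] "on" : NP/PP
      [1,3] S\(NP/PP)   <
        [1,2] "park" : S
        [2,3] "idea" : (S\(NP/PP))\S
    [3,4] "under" : NP\S
  [4,8] S\NP   >
    [4,6] (S\NP)/NP   >
      [4,5] "that" : ((S\NP)/NP)/N
      [5,6] "in" : N
    [6,8] NP   >
      [6,7] "sent" : NP/(NP/S)
      [7,8] "found" : NP/S

S\(NP/PP)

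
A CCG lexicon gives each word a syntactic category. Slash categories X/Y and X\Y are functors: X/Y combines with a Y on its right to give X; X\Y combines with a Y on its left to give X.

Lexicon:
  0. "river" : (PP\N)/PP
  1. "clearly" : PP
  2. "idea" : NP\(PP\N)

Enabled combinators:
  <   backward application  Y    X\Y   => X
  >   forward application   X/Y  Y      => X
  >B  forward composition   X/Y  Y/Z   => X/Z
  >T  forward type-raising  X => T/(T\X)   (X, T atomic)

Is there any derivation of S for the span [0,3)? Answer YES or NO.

NO

(PP\N)/PP PP NP\(PP\N)
CKY chart[0,3] = {N/(N\NP), NP, NP/(NP\NP), PP/(PP\NP), S/(S\NP)}; S ∉ chart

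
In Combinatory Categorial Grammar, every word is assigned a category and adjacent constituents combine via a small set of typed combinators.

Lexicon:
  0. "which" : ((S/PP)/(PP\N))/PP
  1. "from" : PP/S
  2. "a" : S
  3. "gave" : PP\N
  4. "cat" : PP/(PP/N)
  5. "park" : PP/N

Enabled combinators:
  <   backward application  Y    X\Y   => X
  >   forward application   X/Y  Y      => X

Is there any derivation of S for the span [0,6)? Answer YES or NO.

[0,6] S   >
  [0,4] S/PP   >
    [0,3] (S/PP)/(PP\N)   >
      [0,1] "which" : ((S/PP)/(PP\N))/PP
      [1,3] PP   >
        [1,2] "from" : PP/S
        [2,3] "a" : S
    [3,4] "gave" : PP\N
  [4,6] PP   >
    [4,5] "cat" : PP/(PP/N)
    [5,6] "park" : PP/N

YES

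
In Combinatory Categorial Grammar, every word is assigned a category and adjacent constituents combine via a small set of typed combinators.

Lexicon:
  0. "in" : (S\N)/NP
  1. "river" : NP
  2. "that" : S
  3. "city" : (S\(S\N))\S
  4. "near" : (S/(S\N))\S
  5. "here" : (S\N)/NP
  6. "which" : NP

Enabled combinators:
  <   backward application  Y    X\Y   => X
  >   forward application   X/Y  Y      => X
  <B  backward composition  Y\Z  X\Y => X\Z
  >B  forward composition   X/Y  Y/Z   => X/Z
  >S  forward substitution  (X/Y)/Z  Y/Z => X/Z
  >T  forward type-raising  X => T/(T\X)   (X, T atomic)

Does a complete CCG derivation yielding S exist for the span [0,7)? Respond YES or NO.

[0,7] S   >
  [0,5] S/(S\N)   <
    [0,4] S   <
      [0,2] S\N   >
        [0,1] "in" : (S\N)/NP
        [1,2] "river" : NP
      [2,4] S\(S\N)   <
        [2,3] "that" : S
        [3,4] "city" : (S\(S\N))\S
    [4,5] "near" : (S/(S\N))\S
  [5,7] S\N   >
    [5,6] "here" : (S\N)/NP
    [6,7] "which" : NP

YES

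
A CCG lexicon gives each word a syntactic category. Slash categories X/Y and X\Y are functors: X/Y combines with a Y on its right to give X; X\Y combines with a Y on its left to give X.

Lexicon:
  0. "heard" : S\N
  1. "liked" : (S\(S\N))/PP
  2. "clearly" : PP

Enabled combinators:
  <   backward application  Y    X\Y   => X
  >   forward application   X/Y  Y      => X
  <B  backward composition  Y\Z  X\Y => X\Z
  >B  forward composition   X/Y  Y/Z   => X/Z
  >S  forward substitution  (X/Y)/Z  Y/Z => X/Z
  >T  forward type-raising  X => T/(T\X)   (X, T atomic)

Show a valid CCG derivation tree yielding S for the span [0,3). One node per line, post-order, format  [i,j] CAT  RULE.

[0,3] S   <
  [0,1] "heard" : S\N
  [1,3] S\(S\N)   >
    [1,2] "liked" : (S\(S\N))/PP
    [2,3] "clearly" : PP

[0,1] S\N  lex  "heard"
[1,2] (S\(S\N))/PP  lex  "liked"
[2,3] PP  lex  "clearly"
[1,3] S\(S\N)  >  k=2
[0,3] S  <  k=1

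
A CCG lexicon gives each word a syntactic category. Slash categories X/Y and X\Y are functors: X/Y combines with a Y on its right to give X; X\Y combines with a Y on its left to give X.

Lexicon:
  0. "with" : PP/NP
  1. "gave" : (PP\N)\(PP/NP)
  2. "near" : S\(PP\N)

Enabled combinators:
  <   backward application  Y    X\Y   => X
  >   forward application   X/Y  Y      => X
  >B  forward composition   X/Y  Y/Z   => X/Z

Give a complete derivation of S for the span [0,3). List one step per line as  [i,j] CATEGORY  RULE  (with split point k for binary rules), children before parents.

[0,3] S   <
  [0,2] PP\N   <
    [0,1] "with" : PP/NP
    [1,2] "gave" : (PP\N)\(PP/NP)
  [2,3] "near" : S\(PP\N)

[0,1] PP/NP  lex  "with"
[1,2] (PP\N)\(PP/NP)  lex  "gave"
[0,2] PP\N  <  k=1
[2,3] S\(PP\N)  lex  "near"
[0,3] S  <  k=2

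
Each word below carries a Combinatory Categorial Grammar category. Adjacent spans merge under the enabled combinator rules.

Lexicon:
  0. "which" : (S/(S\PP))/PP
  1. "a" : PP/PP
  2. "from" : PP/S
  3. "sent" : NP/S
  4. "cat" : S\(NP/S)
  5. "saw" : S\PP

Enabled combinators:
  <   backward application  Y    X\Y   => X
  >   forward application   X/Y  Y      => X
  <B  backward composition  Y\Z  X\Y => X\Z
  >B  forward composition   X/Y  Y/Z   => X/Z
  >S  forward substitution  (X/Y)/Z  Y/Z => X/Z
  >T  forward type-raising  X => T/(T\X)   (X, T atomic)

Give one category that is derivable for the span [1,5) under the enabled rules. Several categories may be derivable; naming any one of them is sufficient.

PP

[0,6] S   >
  [0,5] S/(S\PP)   >
    [0,1] "which" : (S/(S\PP))/PP
    [1,5] PP   >
      [1,3] PP/S   >B
        [1,2] "a" : PP/PP
        [2,3] "from" : PP/S
      [3,5] S   <
        [3,4] "sent" : NP/S
        [4,5] "cat" : S\(NP/S)
  [5,6] "saw" : S\PP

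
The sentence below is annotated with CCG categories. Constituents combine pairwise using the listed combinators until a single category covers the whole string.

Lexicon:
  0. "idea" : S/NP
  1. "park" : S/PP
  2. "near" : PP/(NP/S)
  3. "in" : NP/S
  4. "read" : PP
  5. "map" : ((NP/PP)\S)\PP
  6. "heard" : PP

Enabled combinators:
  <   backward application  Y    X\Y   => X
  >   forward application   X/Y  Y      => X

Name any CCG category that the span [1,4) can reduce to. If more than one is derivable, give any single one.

[0,7] S   >
  [0,1] "idea" : S/NP
  [1,7] NP   >
    [1,6] NP/PP   <
      [1,4] S   >
        [1,2] "park" : S/PP
        [2,4] PP   >
          [2,3] "near" : PP/(NP/S)
          [3,4] "in" : NP/S
      [4,6] (NP/PP)\S   <
        [4,5] "read" : PP
        [5,6] "map" : ((NP/PP)\S)\PP
    [6,7] "heard" : PP

S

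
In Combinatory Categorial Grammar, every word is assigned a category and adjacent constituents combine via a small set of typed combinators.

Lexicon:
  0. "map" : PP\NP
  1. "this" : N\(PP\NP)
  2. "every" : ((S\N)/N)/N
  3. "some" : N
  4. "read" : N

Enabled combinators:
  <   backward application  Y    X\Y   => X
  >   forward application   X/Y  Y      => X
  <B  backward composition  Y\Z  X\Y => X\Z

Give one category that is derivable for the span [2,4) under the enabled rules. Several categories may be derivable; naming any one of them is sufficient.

(S\N)/N

[0,5] S   <
  [0,2] N   <
    [0,1] "map" : PP\NP
    [1,2] "this" : N\(PP\NP)
  [2,5] S\N   >
    [2,4] (S\N)/N   >
      [2,3] "every" : ((S\N)/N)/N
      [3,4] "some" : N
    [4,5] "read" : N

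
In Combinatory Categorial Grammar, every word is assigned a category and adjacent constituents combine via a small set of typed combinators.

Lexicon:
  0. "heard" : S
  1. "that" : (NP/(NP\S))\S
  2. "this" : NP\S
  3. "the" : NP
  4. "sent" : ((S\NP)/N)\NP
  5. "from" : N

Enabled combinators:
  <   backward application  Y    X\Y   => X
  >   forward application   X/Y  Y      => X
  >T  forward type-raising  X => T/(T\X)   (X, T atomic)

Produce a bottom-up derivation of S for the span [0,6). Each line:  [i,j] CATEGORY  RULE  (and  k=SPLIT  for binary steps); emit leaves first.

[0,6] S   <
  [0,3] NP   >
    [0,2] NP/(NP\S)   <
      [0,1] "heard" : S
      [1,2] "that" : (NP/(NP\S))\S
    [2,3] "this" : NP\S
  [3,6] S\NP   >
    [3,5] (S\NP)/N   <
      [3,4] "the" : NP
      [4,5] "sent" : ((S\NP)/N)\NP
    [5,6] "from" : N

[0,1] S  lex  "heard"
[1,2] (NP/(NP\S))\S  lex  "that"
[0,2] NP/(NP\S)  <  k=1
[2,3] NP\S  lex  "this"
[0,3] NP  >  k=2
[3,4] NP  lex  "the"
[4,5] ((S\NP)/N)\NP  lex  "sent"
[3,5] (S\NP)/N  <  k=4
[5,6] N  lex  "from"
[3,6] S\NP  >  k=5
[0,6] S  <  k=3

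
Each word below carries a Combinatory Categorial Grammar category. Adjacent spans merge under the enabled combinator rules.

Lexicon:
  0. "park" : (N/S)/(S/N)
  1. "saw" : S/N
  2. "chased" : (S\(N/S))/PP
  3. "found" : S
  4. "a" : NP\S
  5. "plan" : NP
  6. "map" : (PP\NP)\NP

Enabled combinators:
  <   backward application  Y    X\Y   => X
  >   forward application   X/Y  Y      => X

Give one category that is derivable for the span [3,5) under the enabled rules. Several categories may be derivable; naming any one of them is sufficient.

[0,7] S   <
  [0,2] N/S   >
    [0,1] "park" : (N/S)/(S/N)
    [1,2] "saw" : S/N
  [2,7] S\(N/S)   >
    [2,3] "chased" : (S\(N/S))/PP
    [3,7] PP   <
      [3,5] NP   <
        [3,4] "found" : S
        [4,5] "a" : NP\S
      [5,7] PP\NP   <
        [5,6] "plan" : NP
        [6,7] "map" : (PP\NP)\NP

NP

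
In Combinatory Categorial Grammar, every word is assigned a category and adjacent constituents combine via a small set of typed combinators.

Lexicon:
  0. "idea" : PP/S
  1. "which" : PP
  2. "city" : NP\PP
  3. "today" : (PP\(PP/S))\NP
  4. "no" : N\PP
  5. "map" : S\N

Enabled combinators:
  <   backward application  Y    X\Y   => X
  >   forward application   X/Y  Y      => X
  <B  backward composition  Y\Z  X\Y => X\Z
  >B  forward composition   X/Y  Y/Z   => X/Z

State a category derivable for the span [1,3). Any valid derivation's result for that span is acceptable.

NP

[0,6] S   <
  [0,4] PP   <
    [0,1] "idea" : PP/S
    [1,4] PP\(PP/S)   <
      [1,3] NP   <
        [1,2] "which" : PP
        [2,3] "city" : NP\PP
      [3,4] "today" : (PP\(PP/S))\NP
  [4,6] S\PP   <B
    [4,5] "no" : N\PP
    [5,6] "map" : S\N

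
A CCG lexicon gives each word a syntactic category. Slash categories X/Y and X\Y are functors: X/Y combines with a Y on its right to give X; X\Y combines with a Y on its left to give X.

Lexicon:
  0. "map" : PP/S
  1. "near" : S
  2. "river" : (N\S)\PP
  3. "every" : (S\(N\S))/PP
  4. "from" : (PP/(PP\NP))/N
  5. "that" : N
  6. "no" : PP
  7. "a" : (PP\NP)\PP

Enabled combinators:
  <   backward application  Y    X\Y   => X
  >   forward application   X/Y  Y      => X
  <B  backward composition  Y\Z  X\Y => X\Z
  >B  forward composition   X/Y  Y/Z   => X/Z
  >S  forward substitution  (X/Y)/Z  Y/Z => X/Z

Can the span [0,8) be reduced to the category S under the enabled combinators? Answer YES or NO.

[0,8] S   <
  [0,3] N\S   <
    [0,2] PP   >
      [0,1] "map" : PP/S
      [1,2] "near" : S
    [2,3] "river" : (N\S)\PP
  [3,8] S\(N\S)   >
    [3,4] "every" : (S\(N\S))/PP
    [4,8] PP   >
      [4,6] PP/(PP\NP)   >
        [4,5] "from" : (PP/(PP\NP))/N
        [5,6] "that" : N
      [6,8] PP\NP   <
        [6,7] "no" : PP
        [7,8] "a" : (PP\NP)\PP

YES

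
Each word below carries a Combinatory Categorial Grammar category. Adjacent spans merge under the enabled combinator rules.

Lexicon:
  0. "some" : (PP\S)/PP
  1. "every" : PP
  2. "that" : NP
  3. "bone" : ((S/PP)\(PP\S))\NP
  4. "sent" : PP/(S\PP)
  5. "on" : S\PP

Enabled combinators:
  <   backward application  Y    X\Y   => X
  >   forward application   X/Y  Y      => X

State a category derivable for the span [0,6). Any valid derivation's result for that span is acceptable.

S

[0,6] S   >
  [0,4] S/PP   <
    [0,2] PP\S   >
      [0,1] "some" : (PP\S)/PP
      [1,2] "every" : PP
    [2,4] (S/PP)\(PP\S)   <
      [2,3] "that" : NP
      [3,4] "bone" : ((S/PP)\(PP\S))\NP
  [4,6] PP   >
    [4,5] "sent" : PP/(S\PP)
    [5,6] "on" : S\PP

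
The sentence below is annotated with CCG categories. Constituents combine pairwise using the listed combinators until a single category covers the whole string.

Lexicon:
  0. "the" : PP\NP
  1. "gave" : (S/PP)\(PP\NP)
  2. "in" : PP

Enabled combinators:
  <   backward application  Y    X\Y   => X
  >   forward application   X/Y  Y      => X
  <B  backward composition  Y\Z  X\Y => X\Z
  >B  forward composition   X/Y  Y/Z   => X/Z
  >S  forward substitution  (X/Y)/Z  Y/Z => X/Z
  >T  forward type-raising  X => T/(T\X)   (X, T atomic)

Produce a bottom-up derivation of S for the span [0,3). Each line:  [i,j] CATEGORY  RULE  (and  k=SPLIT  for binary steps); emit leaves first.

[0,3] S   >
  [0,2] S/PP   <
    [0,1] "the" : PP\NP
    [1,2] "gave" : (S/PP)\(PP\NP)
  [2,3] "in" : PP

[0,1] PP\NP  lex  "the"
[1,2] (S/PP)\(PP\NP)  lex  "gave"
[0,2] S/PP  <  k=1
[2,3] PP  lex  "in"
[0,3] S  >  k=2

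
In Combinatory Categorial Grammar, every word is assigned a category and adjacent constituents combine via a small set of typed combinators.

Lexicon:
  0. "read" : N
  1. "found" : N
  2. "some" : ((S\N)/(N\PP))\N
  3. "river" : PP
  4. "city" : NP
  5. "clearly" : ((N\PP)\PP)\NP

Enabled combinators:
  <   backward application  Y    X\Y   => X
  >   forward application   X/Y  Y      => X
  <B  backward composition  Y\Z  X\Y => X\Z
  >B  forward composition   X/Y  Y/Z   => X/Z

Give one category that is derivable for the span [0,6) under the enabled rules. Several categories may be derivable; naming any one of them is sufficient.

[0,6] S   <
  [0,1] "read" : N
  [1,6] S\N   >
    [1,3] (S\N)/(N\PP)   <
      [1,2] "found" : N
      [2,3] "some" : ((S\N)/(N\PP))\N
    [3,6] N\PP   <
      [3,4] "river" : PP
      [4,6] (N\PP)\PP   <
        [4,5] "city" : NP
        [5,6] "clearly" : ((N\PP)\PP)\NP

S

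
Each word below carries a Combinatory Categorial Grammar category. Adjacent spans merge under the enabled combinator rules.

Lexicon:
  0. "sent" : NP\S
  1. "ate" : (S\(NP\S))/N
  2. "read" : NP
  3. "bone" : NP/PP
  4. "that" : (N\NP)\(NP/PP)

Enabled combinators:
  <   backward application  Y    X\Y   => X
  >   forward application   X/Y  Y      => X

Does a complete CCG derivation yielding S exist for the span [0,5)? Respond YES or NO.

YES

[0,5] S   <
  [0,1] "sent" : NP\S
  [1,5] S\(NP\S)   >
    [1,2] "ate" : (S\(NP\S))/N
    [2,5] N   <
      [2,3] "read" : NP
      [3,5] N\NP   <
        [3,4] "bone" : NP/PP
        [4,5] "that" : (N\NP)\(NP/PP)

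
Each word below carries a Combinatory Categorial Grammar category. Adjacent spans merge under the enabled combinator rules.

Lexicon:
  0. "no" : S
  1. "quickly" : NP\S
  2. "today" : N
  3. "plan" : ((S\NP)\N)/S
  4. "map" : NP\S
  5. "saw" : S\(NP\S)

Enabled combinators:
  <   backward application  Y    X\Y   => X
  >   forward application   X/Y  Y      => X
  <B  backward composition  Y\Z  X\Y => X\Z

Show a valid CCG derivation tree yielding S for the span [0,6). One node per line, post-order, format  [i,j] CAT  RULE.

[0,1] S  lex  "no"
[1,2] NP\S  lex  "quickly"
[0,2] NP  <  k=1
[2,3] N  lex  "today"
[3,4] ((S\NP)\N)/S  lex  "plan"
[4,5] NP\S  lex  "map"
[5,6] S\(NP\S)  lex  "saw"
[4,6] S  <  k=5
[3,6] (S\NP)\N  >  k=4
[2,6] S\NP  <  k=3
[0,6] S  <  k=2

[0,6] S   <
  [0,2] NP   <
    [0,1] "no" : S
    [1,2] "quickly" : NP\S
  [2,6] S\NP   <
    [2,3] "today" : N
    [3,6] (S\NP)\N   >
      [3,4] "plan" : ((S\NP)\N)/S
      [4,6] S   <
        [4,5] "map" : NP\S
        [5,6] "saw" : S\(NP\S)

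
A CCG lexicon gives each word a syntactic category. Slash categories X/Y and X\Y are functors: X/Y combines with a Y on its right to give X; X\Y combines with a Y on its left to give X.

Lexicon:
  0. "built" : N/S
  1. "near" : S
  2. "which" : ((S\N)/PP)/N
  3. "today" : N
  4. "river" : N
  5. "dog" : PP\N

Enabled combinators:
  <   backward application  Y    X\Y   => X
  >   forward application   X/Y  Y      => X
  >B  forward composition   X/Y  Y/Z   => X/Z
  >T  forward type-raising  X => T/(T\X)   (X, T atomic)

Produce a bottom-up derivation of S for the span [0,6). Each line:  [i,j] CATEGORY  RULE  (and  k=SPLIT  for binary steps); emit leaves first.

[0,1] N/S  lex  "built"
[1,2] S  lex  "near"
[0,2] N  >  k=1
[2,3] ((S\N)/PP)/N  lex  "which"
[3,4] N  lex  "today"
[2,4] (S\N)/PP  >  k=3
[4,5] N  lex  "river"
[5,6] PP\N  lex  "dog"
[4,6] PP  <  k=5
[2,6] S\N  >  k=4
[0,6] S  <  k=2

[0,6] S   <
  [0,2] N   >
    [0,1] "built" : N/S
    [1,2] "near" : S
  [2,6] S\N   >
    [2,4] (S\N)/PP   >
      [2,3] "which" : ((S\N)/PP)/N
      [3,4] "today" : N
    [4,6] PP   <
      [4,5] "river" : N
      [5,6] "dog" : PP\N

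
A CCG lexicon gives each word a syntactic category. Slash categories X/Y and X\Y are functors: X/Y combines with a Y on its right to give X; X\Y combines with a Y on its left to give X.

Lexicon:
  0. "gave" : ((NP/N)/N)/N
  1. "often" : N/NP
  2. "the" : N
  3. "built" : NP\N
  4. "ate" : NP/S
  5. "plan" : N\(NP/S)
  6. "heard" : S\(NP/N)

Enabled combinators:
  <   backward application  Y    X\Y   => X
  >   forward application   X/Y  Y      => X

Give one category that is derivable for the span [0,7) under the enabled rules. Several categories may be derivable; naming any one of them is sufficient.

S

[0,7] S   <
  [0,6] NP/N   >
    [0,4] (NP/N)/N   >
      [0,1] "gave" : ((NP/N)/N)/N
      [1,4] N   >
        [1,2] "often" : N/NP
        [2,4] NP   <
          [2,3] "the" : N
          [3,4] "built" : NP\N
    [4,6] N   <
      [4,5] "ate" : NP/S
      [5,6] "plan" : N\(NP/S)
  [6,7] "heard" : S\(NP/N)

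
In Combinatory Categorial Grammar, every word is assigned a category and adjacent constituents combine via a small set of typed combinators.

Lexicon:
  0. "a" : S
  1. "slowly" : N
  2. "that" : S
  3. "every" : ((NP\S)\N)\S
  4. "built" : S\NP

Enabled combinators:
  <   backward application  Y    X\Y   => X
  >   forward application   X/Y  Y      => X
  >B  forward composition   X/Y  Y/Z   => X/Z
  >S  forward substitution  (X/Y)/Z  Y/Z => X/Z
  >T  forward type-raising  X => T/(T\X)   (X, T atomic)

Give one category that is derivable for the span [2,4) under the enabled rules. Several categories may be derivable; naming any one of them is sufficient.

(NP\S)\N

[0,5] S   <
  [0,4] NP   <
    [0,1] "a" : S
    [1,4] NP\S   <
      [1,2] "slowly" : N
      [2,4] (NP\S)\N   <
        [2,3] "that" : S
        [3,4] "every" : ((NP\S)\N)\S
  [4,5] "built" : S\NP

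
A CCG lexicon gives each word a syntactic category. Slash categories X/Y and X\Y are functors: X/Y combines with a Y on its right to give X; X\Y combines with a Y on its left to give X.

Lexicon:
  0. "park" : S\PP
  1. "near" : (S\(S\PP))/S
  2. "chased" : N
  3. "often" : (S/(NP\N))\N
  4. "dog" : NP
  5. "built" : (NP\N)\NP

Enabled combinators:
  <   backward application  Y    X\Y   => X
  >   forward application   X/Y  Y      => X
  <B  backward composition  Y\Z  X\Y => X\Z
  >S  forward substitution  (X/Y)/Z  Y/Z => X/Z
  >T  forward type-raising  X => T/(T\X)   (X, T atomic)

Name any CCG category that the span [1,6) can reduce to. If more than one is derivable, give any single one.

[0,6] S   <
  [0,1] "park" : S\PP
  [1,6] S\(S\PP)   >
    [1,2] "near" : (S\(S\PP))/S
    [2,6] S   >
      [2,4] S/(NP\N)   <
        [2,3] "chased" : N
        [3,4] "often" : (S/(NP\N))\N
      [4,6] NP\N   <
        [4,5] "dog" : NP
        [5,6] "built" : (NP\N)\NP

S\(S\PP)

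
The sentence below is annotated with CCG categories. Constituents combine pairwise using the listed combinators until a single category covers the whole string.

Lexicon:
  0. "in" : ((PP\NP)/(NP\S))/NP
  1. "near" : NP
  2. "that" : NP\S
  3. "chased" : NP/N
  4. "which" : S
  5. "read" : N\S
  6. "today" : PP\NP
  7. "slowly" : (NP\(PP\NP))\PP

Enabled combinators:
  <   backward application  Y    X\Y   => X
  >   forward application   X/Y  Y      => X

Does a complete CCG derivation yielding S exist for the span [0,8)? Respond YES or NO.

NO

((PP\NP)/(NP\S))/NP NP NP\S NP/N S N\S PP\NP (NP\(PP\NP))\PP
CKY chart[0,8] = {NP}; S ∉ chart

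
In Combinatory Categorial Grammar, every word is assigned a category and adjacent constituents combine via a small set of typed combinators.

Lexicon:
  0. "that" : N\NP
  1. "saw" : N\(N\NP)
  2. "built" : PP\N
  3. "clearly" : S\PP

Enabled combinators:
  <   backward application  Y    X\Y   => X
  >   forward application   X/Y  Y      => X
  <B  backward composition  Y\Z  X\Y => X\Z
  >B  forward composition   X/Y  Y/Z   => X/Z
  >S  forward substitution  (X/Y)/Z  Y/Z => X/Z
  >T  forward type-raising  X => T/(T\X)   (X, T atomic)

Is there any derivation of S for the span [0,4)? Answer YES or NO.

[0,4] S   <
  [0,2] N   <
    [0,1] "that" : N\NP
    [1,2] "saw" : N\(N\NP)
  [2,4] S\N   <B
    [2,3] "built" : PP\N
    [3,4] "clearly" : S\PP

YES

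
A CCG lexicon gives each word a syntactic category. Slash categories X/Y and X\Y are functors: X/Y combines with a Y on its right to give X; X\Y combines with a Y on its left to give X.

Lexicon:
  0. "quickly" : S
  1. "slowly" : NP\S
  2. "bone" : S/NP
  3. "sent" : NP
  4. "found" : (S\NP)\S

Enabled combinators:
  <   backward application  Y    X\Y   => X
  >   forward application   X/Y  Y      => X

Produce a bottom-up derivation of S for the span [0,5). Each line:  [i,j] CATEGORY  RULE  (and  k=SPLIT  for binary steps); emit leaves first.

[0,1] S  lex  "quickly"
[1,2] NP\S  lex  "slowly"
[0,2] NP  <  k=1
[2,3] S/NP  lex  "bone"
[3,4] NP  lex  "sent"
[2,4] S  >  k=3
[4,5] (S\NP)\S  lex  "found"
[2,5] S\NP  <  k=4
[0,5] S  <  k=2

[0,5] S   <
  [0,2] NP   <
    [0,1] "quickly" : S
    [1,2] "slowly" : NP\S
  [2,5] S\NP   <
    [2,4] S   >
      [2,3] "bone" : S/NP
      [3,4] "sent" : NP
    [4,5] "found" : (S\NP)\S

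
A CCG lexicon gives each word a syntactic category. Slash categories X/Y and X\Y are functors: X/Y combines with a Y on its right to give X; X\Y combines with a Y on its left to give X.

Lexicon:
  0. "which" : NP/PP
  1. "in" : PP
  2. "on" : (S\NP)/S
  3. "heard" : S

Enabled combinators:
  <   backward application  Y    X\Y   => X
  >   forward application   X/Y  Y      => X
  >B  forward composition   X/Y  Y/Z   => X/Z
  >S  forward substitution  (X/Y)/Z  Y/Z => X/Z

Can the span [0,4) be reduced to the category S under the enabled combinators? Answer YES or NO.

YES

[0,4] S   <
  [0,2] NP   >
    [0,1] "which" : NP/PP
    [1,2] "in" : PP
  [2,4] S\NP   >
    [2,3] "on" : (S\NP)/S
    [3,4] "heard" : S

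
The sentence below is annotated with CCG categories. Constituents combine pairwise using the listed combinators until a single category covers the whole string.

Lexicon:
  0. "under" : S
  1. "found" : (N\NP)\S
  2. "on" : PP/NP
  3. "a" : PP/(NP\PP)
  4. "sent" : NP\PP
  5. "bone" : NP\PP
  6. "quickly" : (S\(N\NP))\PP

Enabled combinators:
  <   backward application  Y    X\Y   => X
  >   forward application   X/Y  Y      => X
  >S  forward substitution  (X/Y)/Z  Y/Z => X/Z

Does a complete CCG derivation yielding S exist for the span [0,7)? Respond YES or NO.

[0,7] S   <
  [0,2] N\NP   <
    [0,1] "under" : S
    [1,2] "found" : (N\NP)\S
  [2,7] S\(N\NP)   <
    [2,6] PP   >
      [2,3] "on" : PP/NP
      [3,6] NP   <
        [3,5] PP   >
          [3,4] "a" : PP/(NP\PP)
          [4,5] "sent" : NP\PP
        [5,6] "bone" : NP\PP
    [6,7] "quickly" : (S\(N\NP))\PP

YES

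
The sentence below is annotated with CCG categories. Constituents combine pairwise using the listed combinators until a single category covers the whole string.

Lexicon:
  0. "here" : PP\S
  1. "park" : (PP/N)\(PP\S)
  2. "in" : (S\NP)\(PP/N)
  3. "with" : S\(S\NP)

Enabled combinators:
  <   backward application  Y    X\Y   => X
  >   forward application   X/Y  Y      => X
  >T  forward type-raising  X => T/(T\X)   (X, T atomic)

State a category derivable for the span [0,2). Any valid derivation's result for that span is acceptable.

[0,4] S   <
  [0,3] S\NP   <
    [0,2] PP/N   <
      [0,1] "here" : PP\S
      [1,2] "park" : (PP/N)\(PP\S)
    [2,3] "in" : (S\NP)\(PP/N)
  [3,4] "with" : S\(S\NP)

PP/N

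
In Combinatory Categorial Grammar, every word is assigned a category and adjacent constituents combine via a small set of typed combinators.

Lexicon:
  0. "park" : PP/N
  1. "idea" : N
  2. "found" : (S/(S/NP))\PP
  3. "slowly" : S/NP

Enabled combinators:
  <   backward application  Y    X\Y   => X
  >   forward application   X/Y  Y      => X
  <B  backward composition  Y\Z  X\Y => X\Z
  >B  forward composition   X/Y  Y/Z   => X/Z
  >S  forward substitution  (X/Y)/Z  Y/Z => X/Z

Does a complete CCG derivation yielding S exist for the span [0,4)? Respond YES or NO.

[0,4] S   >
  [0,3] S/(S/NP)   <
    [0,2] PP   >
      [0,1] "park" : PP/N
      [1,2] "idea" : N
    [2,3] "found" : (S/(S/NP))\PP
  [3,4] "slowly" : S/NP

YES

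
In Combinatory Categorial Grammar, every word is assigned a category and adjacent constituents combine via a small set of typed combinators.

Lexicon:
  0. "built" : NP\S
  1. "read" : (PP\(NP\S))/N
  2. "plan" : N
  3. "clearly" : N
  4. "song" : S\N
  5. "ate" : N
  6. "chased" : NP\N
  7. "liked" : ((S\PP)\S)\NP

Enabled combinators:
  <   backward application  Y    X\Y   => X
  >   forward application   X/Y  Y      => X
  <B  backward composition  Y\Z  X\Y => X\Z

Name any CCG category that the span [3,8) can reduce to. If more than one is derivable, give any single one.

[0,8] S   <
  [0,3] PP   <
    [0,1] "built" : NP\S
    [1,3] PP\(NP\S)   >
      [1,2] "read" : (PP\(NP\S))/N
      [2,3] "plan" : N
  [3,8] S\PP   <
    [3,5] S   <
      [3,4] "clearly" : N
      [4,5] "song" : S\N
    [5,8] (S\PP)\S   <
      [5,7] NP   <
        [5,6] "ate" : N
        [6,7] "chased" : NP\N
      [7,8] "liked" : ((S\PP)\S)\NP

S\PP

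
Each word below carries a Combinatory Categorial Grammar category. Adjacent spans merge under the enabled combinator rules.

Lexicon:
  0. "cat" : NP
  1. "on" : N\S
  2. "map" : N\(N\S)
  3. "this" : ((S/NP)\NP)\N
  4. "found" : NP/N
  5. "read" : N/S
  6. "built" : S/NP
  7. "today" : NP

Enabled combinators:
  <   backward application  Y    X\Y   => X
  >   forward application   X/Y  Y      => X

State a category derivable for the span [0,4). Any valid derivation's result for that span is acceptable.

[0,8] S   >
  [0,4] S/NP   <
    [0,1] "cat" : NP
    [1,4] (S/NP)\NP   <
      [1,3] N   <
        [1,2] "on" : N\S
        [2,3] "map" : N\(N\S)
      [3,4] "this" : ((S/NP)\NP)\N
  [4,8] NP   >
    [4,5] "found" : NP/N
    [5,8] N   >
      [5,6] "read" : N/S
      [6,8] S   >
        [6,7] "built" : S/NP
        [7,8] "today" : NP

S/NP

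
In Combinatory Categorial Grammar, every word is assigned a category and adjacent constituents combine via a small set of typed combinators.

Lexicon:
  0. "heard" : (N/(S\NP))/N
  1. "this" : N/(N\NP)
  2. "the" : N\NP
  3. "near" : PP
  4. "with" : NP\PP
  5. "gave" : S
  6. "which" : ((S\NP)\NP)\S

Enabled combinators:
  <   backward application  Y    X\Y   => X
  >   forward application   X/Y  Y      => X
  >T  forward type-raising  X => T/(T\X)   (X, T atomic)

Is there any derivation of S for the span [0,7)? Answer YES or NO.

NO

(N/(S\NP))/N N/(N\NP) N\NP PP NP\PP S ((S\NP)\NP)\S
CKY chart[0,7] = {N, N/(N\N), NP/(NP\N), PP/(PP\N), S/(S\N)}; S ∉ chart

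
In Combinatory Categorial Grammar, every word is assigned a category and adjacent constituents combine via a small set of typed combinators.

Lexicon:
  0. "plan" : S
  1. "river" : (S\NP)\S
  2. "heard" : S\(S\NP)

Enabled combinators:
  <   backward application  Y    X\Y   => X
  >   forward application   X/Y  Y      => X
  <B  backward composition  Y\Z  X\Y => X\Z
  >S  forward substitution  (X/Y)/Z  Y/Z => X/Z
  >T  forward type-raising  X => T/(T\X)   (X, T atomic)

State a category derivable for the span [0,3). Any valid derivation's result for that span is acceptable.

S

[0,3] S   <
  [0,2] S\NP   <
    [0,1] "plan" : S
    [1,2] "river" : (S\NP)\S
  [2,3] "heard" : S\(S\NP)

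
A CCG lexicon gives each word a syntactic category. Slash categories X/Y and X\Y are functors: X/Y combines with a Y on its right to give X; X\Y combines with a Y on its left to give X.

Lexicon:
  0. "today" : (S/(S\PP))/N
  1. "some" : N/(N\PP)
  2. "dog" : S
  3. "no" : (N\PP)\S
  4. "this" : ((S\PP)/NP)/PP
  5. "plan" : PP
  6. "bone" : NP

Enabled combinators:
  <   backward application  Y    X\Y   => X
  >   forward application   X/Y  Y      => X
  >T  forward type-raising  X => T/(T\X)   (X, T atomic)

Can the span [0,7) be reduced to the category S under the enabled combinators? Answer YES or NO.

[0,7] S   >
  [0,4] S/(S\PP)   >
    [0,1] "today" : (S/(S\PP))/N
    [1,4] N   >
      [1,2] "some" : N/(N\PP)
      [2,4] N\PP   <
        [2,3] "dog" : S
        [3,4] "no" : (N\PP)\S
  [4,7] S\PP   >
    [4,6] (S\PP)/NP   >
      [4,5] "this" : ((S\PP)/NP)/PP
      [5,6] "plan" : PP
    [6,7] "bone" : NP

YES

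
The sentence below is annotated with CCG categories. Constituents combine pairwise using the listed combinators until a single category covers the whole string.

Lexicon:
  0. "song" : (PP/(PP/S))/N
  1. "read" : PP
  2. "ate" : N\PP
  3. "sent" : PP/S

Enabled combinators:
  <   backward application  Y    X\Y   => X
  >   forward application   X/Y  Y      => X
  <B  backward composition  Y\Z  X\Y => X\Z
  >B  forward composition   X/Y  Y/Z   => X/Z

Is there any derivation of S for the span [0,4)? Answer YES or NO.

NO

(PP/(PP/S))/N PP N\PP PP/S
CKY chart[0,4] = {PP}; S ∉ chart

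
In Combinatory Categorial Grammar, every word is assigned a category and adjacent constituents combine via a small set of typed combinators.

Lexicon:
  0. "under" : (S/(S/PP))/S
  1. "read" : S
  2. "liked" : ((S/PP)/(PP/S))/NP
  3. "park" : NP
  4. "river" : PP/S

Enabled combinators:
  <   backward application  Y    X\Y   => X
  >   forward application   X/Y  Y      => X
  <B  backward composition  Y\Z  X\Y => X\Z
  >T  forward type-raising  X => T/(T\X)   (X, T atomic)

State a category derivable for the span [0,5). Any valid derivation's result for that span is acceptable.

[0,5] S   >
  [0,2] S/(S/PP)   >
    [0,1] "under" : (S/(S/PP))/S
    [1,2] "read" : S
  [2,5] S/PP   >
    [2,4] (S/PP)/(PP/S)   >
      [2,3] "liked" : ((S/PP)/(PP/S))/NP
      [3,4] "park" : NP
    [4,5] "river" : PP/S

S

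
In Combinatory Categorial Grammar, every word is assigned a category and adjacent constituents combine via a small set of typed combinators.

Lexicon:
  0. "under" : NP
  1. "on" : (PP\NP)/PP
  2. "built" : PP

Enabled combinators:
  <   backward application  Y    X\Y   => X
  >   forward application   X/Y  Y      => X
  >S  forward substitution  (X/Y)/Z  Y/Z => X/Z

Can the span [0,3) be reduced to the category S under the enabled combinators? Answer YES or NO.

NO

NP (PP\NP)/PP PP
CKY chart[0,3] = {PP}; S ∉ chart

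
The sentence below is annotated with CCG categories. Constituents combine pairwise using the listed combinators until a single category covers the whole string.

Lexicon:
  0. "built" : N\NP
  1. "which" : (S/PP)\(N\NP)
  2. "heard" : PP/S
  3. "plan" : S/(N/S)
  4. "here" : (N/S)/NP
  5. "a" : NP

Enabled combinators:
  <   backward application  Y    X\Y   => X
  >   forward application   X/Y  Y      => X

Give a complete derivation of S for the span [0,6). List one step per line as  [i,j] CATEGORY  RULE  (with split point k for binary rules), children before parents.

[0,1] N\NP  lex  "built"
[1,2] (S/PP)\(N\NP)  lex  "which"
[0,2] S/PP  <  k=1
[2,3] PP/S  lex  "heard"
[3,4] S/(N/S)  lex  "plan"
[4,5] (N/S)/NP  lex  "here"
[5,6] NP  lex  "a"
[4,6] N/S  >  k=5
[3,6] S  >  k=4
[2,6] PP  >  k=3
[0,6] S  >  k=2

[0,6] S   >
  [0,2] S/PP   <
    [0,1] "built" : N\NP
    [1,2] "which" : (S/PP)\(N\NP)
  [2,6] PP   >
    [2,3] "heard" : PP/S
    [3,6] S   >
      [3,4] "plan" : S/(N/S)
      [4,6] N/S   >
        [4,5] "here" : (N/S)/NP
        [5,6] "a" : NP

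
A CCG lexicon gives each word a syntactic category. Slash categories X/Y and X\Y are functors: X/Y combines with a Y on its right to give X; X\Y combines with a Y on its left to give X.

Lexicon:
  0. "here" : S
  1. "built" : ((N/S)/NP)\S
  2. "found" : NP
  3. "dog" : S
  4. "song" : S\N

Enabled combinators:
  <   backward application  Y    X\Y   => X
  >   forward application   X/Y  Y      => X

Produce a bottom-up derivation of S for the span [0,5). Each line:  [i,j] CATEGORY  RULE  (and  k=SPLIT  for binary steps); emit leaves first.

[0,1] S  lex  "here"
[1,2] ((N/S)/NP)\S  lex  "built"
[0,2] (N/S)/NP  <  k=1
[2,3] NP  lex  "found"
[0,3] N/S  >  k=2
[3,4] S  lex  "dog"
[0,4] N  >  k=3
[4,5] S\N  lex  "song"
[0,5] S  <  k=4

[0,5] S   <
  [0,4] N   >
    [0,3] N/S   >
      [0,2] (N/S)/NP   <
        [0,1] "here" : S
        [1,2] "built" : ((N/S)/NP)\S
      [2,3] "found" : NP
    [3,4] "dog" : S
  [4,5] "song" : S\N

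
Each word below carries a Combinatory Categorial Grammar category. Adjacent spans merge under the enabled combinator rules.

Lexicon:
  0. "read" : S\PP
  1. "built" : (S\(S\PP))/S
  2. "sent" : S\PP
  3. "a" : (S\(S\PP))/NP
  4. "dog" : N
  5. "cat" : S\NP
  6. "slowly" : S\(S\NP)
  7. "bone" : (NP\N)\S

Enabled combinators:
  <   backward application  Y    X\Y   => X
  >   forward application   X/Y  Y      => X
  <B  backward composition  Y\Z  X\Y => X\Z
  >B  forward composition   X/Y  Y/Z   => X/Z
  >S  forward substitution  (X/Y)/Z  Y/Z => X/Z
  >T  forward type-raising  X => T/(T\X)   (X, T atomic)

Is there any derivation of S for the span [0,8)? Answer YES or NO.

[0,8] S   <
  [0,1] "read" : S\PP
  [1,8] S\(S\PP)   >
    [1,2] "built" : (S\(S\PP))/S
    [2,8] S   <
      [2,3] "sent" : S\PP
      [3,8] S\(S\PP)   >
        [3,4] "a" : (S\(S\PP))/NP
        [4,8] NP   <
          [4,5] "dog" : N
          [5,8] NP\N   <
            [5,7] S   <
              [5,6] "cat" : S\NP
              [6,7] "slowly" : S\(S\NP)
            [7,8] "bone" : (NP\N)\S

YES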